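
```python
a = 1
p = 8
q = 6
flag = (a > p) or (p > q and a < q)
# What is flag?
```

Trace:
`a = 1` → a = 1
`p = 8` → p = 8
`q = 6` → q = 6
`flag = (a > p) or (p > q and a < q)` → flag = True
So flag = True

Answer: True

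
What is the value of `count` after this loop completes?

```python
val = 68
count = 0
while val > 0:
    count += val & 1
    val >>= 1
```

Count set bits in 68 (binary: 0b1000100)
`count` takes the values: 0 → 1 → 2

Answer: 2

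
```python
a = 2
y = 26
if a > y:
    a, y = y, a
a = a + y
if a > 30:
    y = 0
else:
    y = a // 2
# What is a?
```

Trace:
`a = 2` → a = 2
`y = 26` → y = 26
`if a > y: ...` → a > y is False → no variable changes
`a = a + y` → a = 28
`if a > 30: ...` → a > 30 is False, take else branch → y = 14
So a = 28

Answer: 28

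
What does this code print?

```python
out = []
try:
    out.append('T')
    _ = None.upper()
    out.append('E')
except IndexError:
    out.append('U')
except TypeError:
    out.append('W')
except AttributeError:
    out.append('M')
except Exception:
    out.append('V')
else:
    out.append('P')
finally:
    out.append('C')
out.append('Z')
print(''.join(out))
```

Execution trace: 'T' (try body) → 'M' (except AttributeError) → 'C' (finally) → 'Z' (after the try/except). Output: TMCZ

Answer: TMCZ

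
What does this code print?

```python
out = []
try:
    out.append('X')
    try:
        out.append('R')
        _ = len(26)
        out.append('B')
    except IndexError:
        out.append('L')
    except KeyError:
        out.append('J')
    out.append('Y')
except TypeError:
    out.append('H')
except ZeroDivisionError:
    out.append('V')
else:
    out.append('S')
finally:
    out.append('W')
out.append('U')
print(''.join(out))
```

Execution trace: 'X' (try body) → 'R' (inner try body) → 'H' (except TypeError) → 'W' (finally) → 'U' (after the try/except). Output: XRHWU

Answer: XRHWU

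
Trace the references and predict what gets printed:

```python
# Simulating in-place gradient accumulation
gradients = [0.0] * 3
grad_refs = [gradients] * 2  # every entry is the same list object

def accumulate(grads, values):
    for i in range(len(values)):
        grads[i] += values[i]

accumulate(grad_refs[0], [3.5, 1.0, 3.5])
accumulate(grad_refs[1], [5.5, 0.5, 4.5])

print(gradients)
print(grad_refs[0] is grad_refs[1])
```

Key concept: gradient accumulation aliasing.
Step by step:
`gradients = [0.0] * 3` → gradients = [0.0, 0.0, 0.0]
`grad_refs = [gradients] * 2` → grad_refs = [[0.0, 0.0, 0.0], [0.0, 0.0, 0.0]]
`accumulate(grad_refs[0], [3.5, 1.0, 3.5])` → gradients = [3.5, 1.0, 3.5]; grad_refs = [[3.5, 1.0, 3.5], [3.5, 1.0, 3.5]]
`accumulate(grad_refs[1], [5.5, 0.5, 4.5])` → gradients = [9.0, 1.5, 8.0]; grad_refs = [[9.0, 1.5, 8.0], [9.0, 1.5, 8.0]]
`print(gradients)` → prints [9.0, 1.5, 8.0]
`print(grad_refs[0] is grad_refs[1])` → prints True

Answer:
[9.0, 1.5, 8.0]
True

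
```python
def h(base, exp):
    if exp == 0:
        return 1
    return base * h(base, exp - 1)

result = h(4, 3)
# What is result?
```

h(4, 3) = 4 * 4 * 4 = 64

Answer: 64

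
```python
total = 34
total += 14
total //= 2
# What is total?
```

Trace:
`total = 34` → total = 34
`total += 14` → total = 48
`total //= 2` → total = 24
So total = 24

Answer: 24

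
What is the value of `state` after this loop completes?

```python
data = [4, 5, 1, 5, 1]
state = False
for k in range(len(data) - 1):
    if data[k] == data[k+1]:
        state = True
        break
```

Check consecutive duplicates in [4, 5, 1, 5, 1]
`state` takes the values: False

Answer: False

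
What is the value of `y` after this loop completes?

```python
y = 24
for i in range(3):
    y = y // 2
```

Halve 3 times: 24 // 2^3 = 3
`y` takes the values: 24 → 12 → 6 → 3

Answer: 3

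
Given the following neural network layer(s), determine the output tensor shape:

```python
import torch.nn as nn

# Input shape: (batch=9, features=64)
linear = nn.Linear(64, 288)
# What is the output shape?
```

Input: (9, 64) -> Output: (9, 288)

Answer: (9, 288)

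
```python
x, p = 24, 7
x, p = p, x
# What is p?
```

Trace:
`x, p = 24, 7` → x = 24; p = 7
`x, p = p, x` → x = 7; p = 24
So p = 24

Answer: 24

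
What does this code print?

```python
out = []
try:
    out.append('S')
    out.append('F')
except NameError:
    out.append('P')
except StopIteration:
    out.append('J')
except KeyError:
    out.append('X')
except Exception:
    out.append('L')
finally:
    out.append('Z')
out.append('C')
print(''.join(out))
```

Execution trace: 'S' (try body) → 'F' (try body, no exception) → 'Z' (finally) → 'C' (after the try/except). Output: SFZC

Answer: SFZC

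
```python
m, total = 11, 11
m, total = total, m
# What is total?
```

Trace:
`m, total = 11, 11` → m = 11; total = 11
`m, total = total, m` → m = 11; total = 11
So total = 11

Answer: 11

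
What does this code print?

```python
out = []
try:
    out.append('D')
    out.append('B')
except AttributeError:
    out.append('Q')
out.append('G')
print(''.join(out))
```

Execution trace: 'D' (try body) → 'B' (try body, no exception) → 'G' (after the try/except). Output: DBG

Answer: DBG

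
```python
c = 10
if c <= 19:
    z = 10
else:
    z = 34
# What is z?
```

Trace:
`c = 10` → c = 10
`if c <= 19: ...` → c <= 19 is True → z = 10
So z = 10

Answer: 10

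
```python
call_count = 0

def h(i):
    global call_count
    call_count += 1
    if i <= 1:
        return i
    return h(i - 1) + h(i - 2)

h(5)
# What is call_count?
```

Calls(i) = 1 + Calls(i-1) + Calls(i-2); Calls(0)=Calls(1)=1. For i=5 this gives 15.

Answer: 15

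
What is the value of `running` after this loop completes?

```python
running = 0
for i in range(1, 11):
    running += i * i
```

Sum of squares 1² to 10² = 385
`running` takes the values: 0 → 1 → 5 → 14 → 30 → 55 → 91 → 140 → 204 → 285 → 385

Answer: 385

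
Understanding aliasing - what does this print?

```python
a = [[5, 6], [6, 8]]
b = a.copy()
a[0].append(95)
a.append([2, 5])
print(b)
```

Key concept: shallow copy with nested lists.
Step by step:
`a = [[5, 6], [6, 8]]` → a = [[5, 6], [6, 8]]
`b = a.copy()` → b = [[5, 6], [6, 8]]
`a[0].append(95)` → a = [[5, 6, 95], [6, 8]]; b = [[5, 6, 95], [6, 8]]
`a.append([2, 5])` → a = [[5, 6, 95], [6, 8], [2, 5]]
`print(b)` → prints [[5, 6, 95], [6, 8]]

Answer: [[5, 6, 95], [6, 8]]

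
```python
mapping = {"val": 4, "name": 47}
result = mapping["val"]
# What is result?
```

Trace:
`mapping = {"val": 4, "name": 47}` → mapping = {'val': 4, 'name': 47}
`result = mapping["val"]` → result = 4
So result = 4

Answer: 4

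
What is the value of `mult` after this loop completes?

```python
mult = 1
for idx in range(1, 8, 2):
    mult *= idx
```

Product of 1, 3, 5, ... up to 7
`mult` takes the values: 1 → 3 → 15 → 105

Answer: 105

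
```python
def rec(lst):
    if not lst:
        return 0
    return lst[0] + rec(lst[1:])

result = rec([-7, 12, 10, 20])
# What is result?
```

(-7) + 12 + 10 + 20 + 0 = 35

Answer: 35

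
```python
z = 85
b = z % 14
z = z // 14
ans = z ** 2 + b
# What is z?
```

Trace:
`z = 85` → z = 85
`b = z % 14` → b = 1
`z = z // 14` → z = 6
`ans = z ** 2 + b` → ans = 37
So z = 6

Answer: 6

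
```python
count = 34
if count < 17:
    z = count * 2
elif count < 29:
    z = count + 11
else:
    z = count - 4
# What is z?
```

Trace:
`count = 34` → count = 34
`if count < 17: ...` → count < 17 is False, count < 29 is False, take else branch → z = 30
So z = 30

Answer: 30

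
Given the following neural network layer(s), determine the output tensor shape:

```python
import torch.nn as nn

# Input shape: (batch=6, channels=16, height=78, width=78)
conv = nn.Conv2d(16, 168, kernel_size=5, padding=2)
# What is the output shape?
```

Input: (6, 16, 78, 78) -> Output: (6, 168, 78, 78)

Answer: (6, 168, 78, 78)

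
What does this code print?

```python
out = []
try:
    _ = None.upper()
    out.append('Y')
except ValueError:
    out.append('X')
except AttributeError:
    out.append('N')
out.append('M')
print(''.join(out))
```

Execution trace: 'N' (except AttributeError) → 'M' (after the try/except). Output: NM

Answer: NM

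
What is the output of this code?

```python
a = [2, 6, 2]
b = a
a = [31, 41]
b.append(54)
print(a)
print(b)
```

Key concept: rebinding vs mutation: a is rebound to a new list, b still points at the original.
Step by step:
`a = [2, 6, 2]` → a = [2, 6, 2]
`b = a` → b = [2, 6, 2] (same object as a)
`a = [31, 41]` → a = [31, 41]
`b.append(54)` → b = [2, 6, 2, 54]
`print(a)` → prints [31, 41]
`print(b)` → prints [2, 6, 2, 54]

Answer:
[31, 41]
[2, 6, 2, 54]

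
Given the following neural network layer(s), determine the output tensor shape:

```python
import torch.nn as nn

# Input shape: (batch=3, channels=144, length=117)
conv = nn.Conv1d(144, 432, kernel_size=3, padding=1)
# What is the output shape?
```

Input: (3, 144, 117) -> Output: (3, 432, 117)

Answer: (3, 432, 117)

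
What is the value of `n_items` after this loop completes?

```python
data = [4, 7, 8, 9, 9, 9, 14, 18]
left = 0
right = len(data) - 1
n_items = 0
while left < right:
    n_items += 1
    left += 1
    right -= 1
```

Iterations until pointers meet (list length 8)
`n_items` takes the values: 0 → 1 → 2 → 3 → 4

Answer: 4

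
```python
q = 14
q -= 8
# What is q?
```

Trace:
`q = 14` → q = 14
`q -= 8` → q = 6
So q = 6

Answer: 6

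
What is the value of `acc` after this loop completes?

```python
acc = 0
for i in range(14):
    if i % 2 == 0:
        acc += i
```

Sum of even numbers 0 to 13
`acc` takes the values: 0 → 2 → 6 → 12 → 20 → 30 → 42

Answer: 42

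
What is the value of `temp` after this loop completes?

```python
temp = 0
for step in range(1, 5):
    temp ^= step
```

XOR of 1 to 4
`temp` takes the values: 0 → 1 → 3 → 0 → 4

Answer: 4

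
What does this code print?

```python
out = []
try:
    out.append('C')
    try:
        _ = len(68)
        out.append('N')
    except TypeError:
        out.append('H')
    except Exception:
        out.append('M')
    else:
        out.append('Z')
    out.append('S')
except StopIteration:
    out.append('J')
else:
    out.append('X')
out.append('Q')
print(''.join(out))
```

Execution trace: 'C' (try body) → 'H' (inner except TypeError) → 'S' (try body, no exception) → 'X' (else) → 'Q' (after the try/except). Output: CHSXQ

Answer: CHSXQ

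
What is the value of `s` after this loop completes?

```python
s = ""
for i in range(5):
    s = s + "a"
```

Repeat 'a' 5 times
`s` takes the values: "" → "a" → "aa" → "aaa" → "aaaa" → "aaaaa"

Answer: "aaaaa"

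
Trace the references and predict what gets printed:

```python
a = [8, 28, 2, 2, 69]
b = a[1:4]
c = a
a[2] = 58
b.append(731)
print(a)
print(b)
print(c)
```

Key concept: slice vs alias.
Step by step:
`a = [8, 28, 2, 2, 69]` → a = [8, 28, 2, 2, 69]
`b = a[1:4]` → b = [28, 2, 2]
`c = a` → c = [8, 28, 2, 2, 69] (same object as a)
`a[2] = 58` → a = [8, 28, 58, 2, 69] (same object as c); c = [8, 28, 58, 2, 69] (same object as a)
`b.append(731)` → b = [28, 2, 2, 731]
`print(a)` → prints [8, 28, 58, 2, 69]
`print(b)` → prints [28, 2, 2, 731]
`print(c)` → prints [8, 28, 58, 2, 69]

Answer:
[8, 28, 58, 2, 69]
[28, 2, 2, 731]
[8, 28, 58, 2, 69]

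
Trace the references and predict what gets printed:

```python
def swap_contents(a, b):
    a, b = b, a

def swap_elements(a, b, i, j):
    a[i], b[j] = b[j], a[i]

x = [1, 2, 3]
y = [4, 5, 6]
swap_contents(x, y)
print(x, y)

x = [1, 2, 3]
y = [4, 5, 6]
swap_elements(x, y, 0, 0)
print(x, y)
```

Key concept: parameter rebinding vs mutation.
Step by step:
`x = [1, 2, 3]` → x = [1, 2, 3]
`y = [4, 5, 6]` → y = [4, 5, 6]
`swap_contents(x, y)` → no visible change to tracked variables
`print(x, y)` → prints [1, 2, 3] [4, 5, 6]
`x = [1, 2, 3]` → x = [1, 2, 3]
`y = [4, 5, 6]` → y = [4, 5, 6]
`swap_elements(x, y, 0, 0)` → x = [4, 2, 3]; y = [1, 5, 6]
`print(x, y)` → prints [4, 2, 3] [1, 5, 6]

Answer:
[1, 2, 3] [4, 5, 6]
[4, 2, 3] [1, 5, 6]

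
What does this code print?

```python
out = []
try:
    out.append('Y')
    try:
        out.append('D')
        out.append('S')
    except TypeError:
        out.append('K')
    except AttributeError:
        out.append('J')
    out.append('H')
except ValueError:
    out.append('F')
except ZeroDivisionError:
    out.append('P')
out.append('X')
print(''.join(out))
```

Execution trace: 'Y' (try body) → 'D' (inner try body) → 'S' (inner try body, no exception) → 'H' (try body, no exception) → 'X' (after the try/except). Output: YDSHX

Answer: YDSHX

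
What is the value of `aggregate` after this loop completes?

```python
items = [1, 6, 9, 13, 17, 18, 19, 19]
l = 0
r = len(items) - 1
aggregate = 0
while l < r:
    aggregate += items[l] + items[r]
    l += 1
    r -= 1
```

Sum of pairs from ends
`aggregate` takes the values: 0 → 20 → 45 → 72 → 102

Answer: 102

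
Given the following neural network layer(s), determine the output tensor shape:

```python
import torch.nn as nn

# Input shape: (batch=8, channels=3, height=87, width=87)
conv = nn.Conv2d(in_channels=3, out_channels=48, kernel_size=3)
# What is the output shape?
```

Input: (8, 3, 87, 87) -> Output: (8, 48, 85, 85)

Answer: (8, 48, 85, 85)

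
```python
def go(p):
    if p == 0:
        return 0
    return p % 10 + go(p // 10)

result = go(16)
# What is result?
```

Sum of digits of 16: 6 + 1 = 7

Answer: 7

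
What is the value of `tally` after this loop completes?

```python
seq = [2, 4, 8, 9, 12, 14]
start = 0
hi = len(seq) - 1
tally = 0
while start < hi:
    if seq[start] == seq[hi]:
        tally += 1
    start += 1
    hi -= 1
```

Count matching pairs from ends
`tally` takes the values: 0

Answer: 0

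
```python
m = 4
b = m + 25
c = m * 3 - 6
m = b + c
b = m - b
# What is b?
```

Trace:
`m = 4` → m = 4
`b = m + 25` → b = 29
`c = m * 3 - 6` → c = 6
`m = b + c` → m = 35
`b = m - b` → b = 6
So b = 6

Answer: 6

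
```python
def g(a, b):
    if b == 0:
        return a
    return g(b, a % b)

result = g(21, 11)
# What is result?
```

g(21, 11) -> g(11, 10) -> g(10, 1) -> g(1, 0) -> 1

Answer: 1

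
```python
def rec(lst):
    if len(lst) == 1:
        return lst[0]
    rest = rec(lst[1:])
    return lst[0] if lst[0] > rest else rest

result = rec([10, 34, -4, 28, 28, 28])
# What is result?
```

Recursive max over [10, 34, -4, 28, 28, 28] = 34

Answer: 34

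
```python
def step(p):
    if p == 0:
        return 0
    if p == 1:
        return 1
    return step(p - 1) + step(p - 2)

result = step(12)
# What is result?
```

Build up from base cases: step(0)=0, step(1)=1, step(2)=1, step(3)=2, step(4)=3, step(5)=5, step(6)=8, ..., step(12)=144

Answer: 144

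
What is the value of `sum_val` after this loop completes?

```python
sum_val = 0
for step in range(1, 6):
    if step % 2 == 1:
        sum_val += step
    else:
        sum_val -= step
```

Add odd, subtract even
`sum_val` takes the values: 0 → 1 → -1 → 2 → -2 → 3

Answer: 3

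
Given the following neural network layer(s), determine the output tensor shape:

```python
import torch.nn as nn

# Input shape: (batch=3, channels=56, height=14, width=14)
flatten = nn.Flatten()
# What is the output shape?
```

Input: (3, 56, 14, 14) -> Output: (3, 10976)

Answer: (3, 10976)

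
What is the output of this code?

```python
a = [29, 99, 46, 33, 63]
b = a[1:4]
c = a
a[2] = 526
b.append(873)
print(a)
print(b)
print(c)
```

Key concept: slice vs alias.
Step by step:
`a = [29, 99, 46, 33, 63]` → a = [29, 99, 46, 33, 63]
`b = a[1:4]` → b = [99, 46, 33]
`c = a` → c = [29, 99, 46, 33, 63] (same object as a)
`a[2] = 526` → a = [29, 99, 526, 33, 63] (same object as c); c = [29, 99, 526, 33, 63] (same object as a)
`b.append(873)` → b = [99, 46, 33, 873]
`print(a)` → prints [29, 99, 526, 33, 63]
`print(b)` → prints [99, 46, 33, 873]
`print(c)` → prints [29, 99, 526, 33, 63]

Answer:
[29, 99, 526, 33, 63]
[99, 46, 33, 873]
[29, 99, 526, 33, 63]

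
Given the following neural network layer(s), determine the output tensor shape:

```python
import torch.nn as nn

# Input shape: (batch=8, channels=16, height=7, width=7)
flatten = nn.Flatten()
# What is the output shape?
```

Input: (8, 16, 7, 7) -> Output: (8, 784)

Answer: (8, 784)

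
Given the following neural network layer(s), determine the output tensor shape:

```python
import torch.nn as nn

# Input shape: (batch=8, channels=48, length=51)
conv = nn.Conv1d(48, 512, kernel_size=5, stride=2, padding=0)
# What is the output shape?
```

Input: (8, 48, 51) -> Output: (8, 512, 24)

Answer: (8, 512, 24)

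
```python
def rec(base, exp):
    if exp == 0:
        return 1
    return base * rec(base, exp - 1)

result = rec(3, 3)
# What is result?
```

rec(3, 3) = 3 * 3 * 3 = 27

Answer: 27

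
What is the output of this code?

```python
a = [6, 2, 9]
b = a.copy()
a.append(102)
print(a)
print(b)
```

Key concept: list.copy() creates independent copy.
Step by step:
`a = [6, 2, 9]` → a = [6, 2, 9]
`b = a.copy()` → b = [6, 2, 9]
`a.append(102)` → a = [6, 2, 9, 102]
`print(a)` → prints [6, 2, 9, 102]
`print(b)` → prints [6, 2, 9]

Answer:
[6, 2, 9, 102]
[6, 2, 9]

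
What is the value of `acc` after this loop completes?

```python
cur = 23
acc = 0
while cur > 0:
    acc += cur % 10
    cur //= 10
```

Sum digits of 23
`acc` takes the values: 0 → 3 → 5

Answer: 5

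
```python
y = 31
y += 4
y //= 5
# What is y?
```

Trace:
`y = 31` → y = 31
`y += 4` → y = 35
`y //= 5` → y = 7
So y = 7

Answer: 7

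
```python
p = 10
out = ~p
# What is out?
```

Trace:
`p = 10` → p = 10
`out = ~p` → out = -11
So out = -11

Answer: -11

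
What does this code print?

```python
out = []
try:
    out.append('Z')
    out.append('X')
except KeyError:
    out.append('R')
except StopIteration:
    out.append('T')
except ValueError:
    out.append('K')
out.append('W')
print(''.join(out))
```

Execution trace: 'Z' (try body) → 'X' (try body, no exception) → 'W' (after the try/except). Output: ZXW

Answer: ZXW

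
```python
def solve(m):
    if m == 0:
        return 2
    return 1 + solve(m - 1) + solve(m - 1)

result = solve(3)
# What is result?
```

solve(m) = 1 + 2·solve(m-1), solve(0)=2. Closed form: (2+1)·2^3 - 1 = 23.

Answer: 23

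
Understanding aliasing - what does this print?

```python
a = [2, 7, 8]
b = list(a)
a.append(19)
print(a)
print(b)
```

Key concept: list() constructor creates copy.
Step by step:
`a = [2, 7, 8]` → a = [2, 7, 8]
`b = list(a)` → b = [2, 7, 8]
`a.append(19)` → a = [2, 7, 8, 19]
`print(a)` → prints [2, 7, 8, 19]
`print(b)` → prints [2, 7, 8]

Answer:
[2, 7, 8, 19]
[2, 7, 8]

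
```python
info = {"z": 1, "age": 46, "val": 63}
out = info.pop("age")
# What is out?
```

Trace:
`info = {"z": 1, "age": 46, "val": 63}` → info = {'z': 1, 'age': 46, 'val': 63}
`out = info.pop("age")` → info = {'z': 1, 'val': 63}; out = 46
So out = 46

Answer: 46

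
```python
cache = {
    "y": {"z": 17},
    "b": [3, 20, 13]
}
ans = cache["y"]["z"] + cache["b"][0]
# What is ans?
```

Trace:
`cache = { ...` → cache = {'y': {'z': 17}, 'b': [3, 20, 13]}
`ans = cache["y"]["z"] + cache["b"][0]` → ans = 20
So ans = 20

Answer: 20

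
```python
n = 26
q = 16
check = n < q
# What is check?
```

Trace:
`n = 26` → n = 26
`q = 16` → q = 16
`check = n < q` → check = False
So check = False

Answer: False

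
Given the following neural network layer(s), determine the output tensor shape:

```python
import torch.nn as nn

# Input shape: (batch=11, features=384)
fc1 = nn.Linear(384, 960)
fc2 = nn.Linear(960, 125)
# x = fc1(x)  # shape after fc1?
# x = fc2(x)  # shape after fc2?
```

Input: (11, 384) -> after fc1: (11, 960) -> Output: (11, 125)

Answer: (11, 125)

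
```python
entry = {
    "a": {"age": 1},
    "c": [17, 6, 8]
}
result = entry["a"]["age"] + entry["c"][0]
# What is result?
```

Trace:
`entry = { ...` → entry = {'a': {'age': 1}, 'c': [17, 6, 8]}
`result = entry["a"]["age"] + entry["c"][0]` → result = 18
So result = 18

Answer: 18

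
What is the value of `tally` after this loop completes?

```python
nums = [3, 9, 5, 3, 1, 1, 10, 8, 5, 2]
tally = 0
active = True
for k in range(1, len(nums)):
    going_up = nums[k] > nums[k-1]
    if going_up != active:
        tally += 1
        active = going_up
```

Count direction changes in [3, 9, 5, 3, 1, 1, 10, 8, 5, 2]
`tally` takes the values: 0 → 1 → 2 → 3

Answer: 3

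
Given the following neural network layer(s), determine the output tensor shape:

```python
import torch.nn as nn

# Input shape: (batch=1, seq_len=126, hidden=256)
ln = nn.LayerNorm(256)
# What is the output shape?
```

Input: (1, 126, 256) -> Output: (1, 126, 256)

Answer: (1, 126, 256)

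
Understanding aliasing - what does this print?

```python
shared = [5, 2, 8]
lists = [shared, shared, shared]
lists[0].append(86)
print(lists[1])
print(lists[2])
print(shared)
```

Key concept: list of same reference.
Step by step:
`shared = [5, 2, 8]` → shared = [5, 2, 8]
`lists = [shared, shared, shared]` → lists = [[5, 2, 8], [5, 2, 8], [5, 2, 8]]
`lists[0].append(86)` → shared = [5, 2, 8, 86]; lists = [[5, 2, 8, 86], [5, 2, 8, 86], [5, 2, 8, 86]]
`print(lists[1])` → prints [5, 2, 8, 86]
`print(lists[2])` → prints [5, 2, 8, 86]
`print(shared)` → prints [5, 2, 8, 86]

Answer:
[5, 2, 8, 86]
[5, 2, 8, 86]
[5, 2, 8, 86]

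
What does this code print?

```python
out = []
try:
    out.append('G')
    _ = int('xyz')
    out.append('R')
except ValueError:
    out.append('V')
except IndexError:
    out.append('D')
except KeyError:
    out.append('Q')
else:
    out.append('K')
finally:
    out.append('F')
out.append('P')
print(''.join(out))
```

Execution trace: 'G' (try body) → 'V' (except ValueError) → 'F' (finally) → 'P' (after the try/except). Output: GVFP

Answer: GVFP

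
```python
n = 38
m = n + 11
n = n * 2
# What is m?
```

Trace:
`n = 38` → n = 38
`m = n + 11` → m = 49
`n = n * 2` → n = 76
So m = 49

Answer: 49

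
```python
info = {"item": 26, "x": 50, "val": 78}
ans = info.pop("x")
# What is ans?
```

Trace:
`info = {"item": 26, "x": 50, "val": 78}` → info = {'item': 26, 'x': 50, 'val': 78}
`ans = info.pop("x")` → info = {'item': 26, 'val': 78}; ans = 50
So ans = 50

Answer: 50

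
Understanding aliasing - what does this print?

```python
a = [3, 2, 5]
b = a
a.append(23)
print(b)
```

Key concept: basic list aliasing.
Step by step:
`a = [3, 2, 5]` → a = [3, 2, 5]
`b = a` → b = [3, 2, 5] (same object as a)
`a.append(23)` → a = [3, 2, 5, 23] (same object as b); b = [3, 2, 5, 23] (same object as a)
`print(b)` → prints [3, 2, 5, 23]

Answer: [3, 2, 5, 23]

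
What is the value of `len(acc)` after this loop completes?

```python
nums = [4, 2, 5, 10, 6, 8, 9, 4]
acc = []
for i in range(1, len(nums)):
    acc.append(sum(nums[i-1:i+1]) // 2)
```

Number of 2-element averages
`acc` takes the values: [] → [3] → [3, 3] → [3, 3, 7] → [3, 3, 7, 8] → [3, 3, 7, 8, 7] → [3, 3, 7, 8, 7, 8] → [3, 3, 7, 8, 7, 8, 6]
So `len(acc)` = 7

Answer: 7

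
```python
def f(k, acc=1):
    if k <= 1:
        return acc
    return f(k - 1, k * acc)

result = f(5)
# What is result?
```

Accumulator trace (n, acc): (5, 1) -> (4, 5) -> (3, 20) -> (2, 60) -> (1, 120) -> return 120

Answer: 120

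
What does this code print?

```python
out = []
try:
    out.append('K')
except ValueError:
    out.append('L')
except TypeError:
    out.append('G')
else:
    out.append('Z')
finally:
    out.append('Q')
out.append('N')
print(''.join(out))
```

Execution trace: 'K' (try body, no exception) → 'Z' (else) → 'Q' (finally) → 'N' (after the try/except). Output: KZQN

Answer: KZQN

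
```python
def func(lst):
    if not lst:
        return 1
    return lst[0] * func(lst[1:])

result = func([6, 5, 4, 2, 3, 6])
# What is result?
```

Product over [6, 5, 4, 2, 3, 6] = 6 * 5 * 4 * 2 * 3 * 6 = 4320

Answer: 4320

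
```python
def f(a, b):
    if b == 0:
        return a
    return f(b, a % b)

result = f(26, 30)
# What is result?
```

f(26, 30) -> f(30, 26) -> f(26, 4) -> f(4, 2) -> f(2, 0) -> 2

Answer: 2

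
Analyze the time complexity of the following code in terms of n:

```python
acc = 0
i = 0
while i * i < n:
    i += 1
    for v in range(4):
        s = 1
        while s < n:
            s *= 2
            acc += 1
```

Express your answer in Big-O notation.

Each loop level contributes: √n × 1 × log n. Multiplying the contributions gives O(√n log n).

Answer: O(√n log n)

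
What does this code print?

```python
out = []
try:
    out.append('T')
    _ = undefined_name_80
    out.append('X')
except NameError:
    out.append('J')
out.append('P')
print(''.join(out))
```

Execution trace: 'T' (try body) → 'J' (except NameError) → 'P' (after the try/except). Output: TJP

Answer: TJP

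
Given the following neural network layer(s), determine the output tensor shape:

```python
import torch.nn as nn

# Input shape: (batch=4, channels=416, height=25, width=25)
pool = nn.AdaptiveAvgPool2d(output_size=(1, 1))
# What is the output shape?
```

Input: (4, 416, 25, 25) -> Output: (4, 416, 1, 1)

Answer: (4, 416, 1, 1)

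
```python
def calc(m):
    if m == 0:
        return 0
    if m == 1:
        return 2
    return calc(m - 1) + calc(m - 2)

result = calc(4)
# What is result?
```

Build up from base cases: calc(0)=0, calc(1)=2, calc(2)=2, calc(3)=4, calc(4)=6

Answer: 6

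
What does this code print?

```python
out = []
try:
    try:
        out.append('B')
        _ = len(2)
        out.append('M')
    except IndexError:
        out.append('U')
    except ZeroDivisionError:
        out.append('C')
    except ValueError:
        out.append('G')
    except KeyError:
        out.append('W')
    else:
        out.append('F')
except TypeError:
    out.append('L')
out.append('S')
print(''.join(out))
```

Execution trace: 'B' (try body) → 'L' (outer except TypeError) → 'S' (after the try/except). Output: BLS

Answer: BLS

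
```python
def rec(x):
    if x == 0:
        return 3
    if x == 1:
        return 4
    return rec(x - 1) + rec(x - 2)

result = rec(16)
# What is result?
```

Build up from base cases: rec(0)=3, rec(1)=4, rec(2)=7, rec(3)=11, rec(4)=18, rec(5)=29, rec(6)=47, ..., rec(16)=5778

Answer: 5778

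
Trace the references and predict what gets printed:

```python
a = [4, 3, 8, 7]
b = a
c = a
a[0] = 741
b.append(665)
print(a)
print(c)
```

Key concept: multiple aliases.
Step by step:
`a = [4, 3, 8, 7]` → a = [4, 3, 8, 7]
`b = a` → b = [4, 3, 8, 7] (same object as a)
`c = a` → c = [4, 3, 8, 7] (same object as a, b)
`a[0] = 741` → a = [741, 3, 8, 7] (same object as b, c); b = [741, 3, 8, 7] (same object as a, c); c = [741, 3, 8, 7] (same object as a, b)
`b.append(665)` → a = [741, 3, 8, 7, 665] (same object as b, c); b = [741, 3, 8, 7, 665] (same object as a, c); c = [741, 3, 8, 7, 665] (same object as a, b)
`print(a)` → prints [741, 3, 8, 7, 665]
`print(c)` → prints [741, 3, 8, 7, 665]

Answer:
[741, 3, 8, 7, 665]
[741, 3, 8, 7, 665]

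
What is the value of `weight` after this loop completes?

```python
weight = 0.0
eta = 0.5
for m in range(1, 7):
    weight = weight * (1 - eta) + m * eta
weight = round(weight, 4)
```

Moving average with lr=0.5
`weight` takes the values: 0.0 → 0.5 → 1.25 → 2.125 → 3.0625 → 4.03125 → 5.015625 → 5.0156

Answer: 5.0156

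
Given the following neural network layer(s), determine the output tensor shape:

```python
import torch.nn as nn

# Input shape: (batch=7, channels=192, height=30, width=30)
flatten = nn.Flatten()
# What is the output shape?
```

Input: (7, 192, 30, 30) -> Output: (7, 172800)

Answer: (7, 172800)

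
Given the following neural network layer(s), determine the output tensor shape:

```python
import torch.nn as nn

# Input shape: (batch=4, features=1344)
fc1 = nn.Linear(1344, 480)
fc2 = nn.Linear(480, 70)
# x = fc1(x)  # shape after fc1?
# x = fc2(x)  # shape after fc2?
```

Input: (4, 1344) -> after fc1: (4, 480) -> Output: (4, 70)

Answer: (4, 70)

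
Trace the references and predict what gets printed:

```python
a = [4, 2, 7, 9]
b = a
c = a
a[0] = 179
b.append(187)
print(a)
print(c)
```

Key concept: multiple aliases.
Step by step:
`a = [4, 2, 7, 9]` → a = [4, 2, 7, 9]
`b = a` → b = [4, 2, 7, 9] (same object as a)
`c = a` → c = [4, 2, 7, 9] (same object as a, b)
`a[0] = 179` → a = [179, 2, 7, 9] (same object as b, c); b = [179, 2, 7, 9] (same object as a, c); c = [179, 2, 7, 9] (same object as a, b)
`b.append(187)` → a = [179, 2, 7, 9, 187] (same object as b, c); b = [179, 2, 7, 9, 187] (same object as a, c); c = [179, 2, 7, 9, 187] (same object as a, b)
`print(a)` → prints [179, 2, 7, 9, 187]
`print(c)` → prints [179, 2, 7, 9, 187]

Answer:
[179, 2, 7, 9, 187]
[179, 2, 7, 9, 187]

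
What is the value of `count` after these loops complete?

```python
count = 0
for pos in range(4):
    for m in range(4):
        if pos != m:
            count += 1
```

4² - 4 (exclude diagonal)
`count` takes the values: 0 → 1 → 2 → 3 → 4 → 5 → 6 → 7 → 8 → 9 → 10 → 11 → 12

Answer: 12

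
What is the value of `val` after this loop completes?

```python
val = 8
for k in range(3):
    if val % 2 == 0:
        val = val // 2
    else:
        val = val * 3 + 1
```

Collatz-style transformation from 8
`val` takes the values: 8 → 4 → 2 → 1

Answer: 1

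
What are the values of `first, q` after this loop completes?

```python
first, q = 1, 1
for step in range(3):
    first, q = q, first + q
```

Fibonacci: after 3 iterations
`first, q` takes the values: (1, 1) → (1, 2) → (2, 3) → (3, 5)

Answer: 3, 5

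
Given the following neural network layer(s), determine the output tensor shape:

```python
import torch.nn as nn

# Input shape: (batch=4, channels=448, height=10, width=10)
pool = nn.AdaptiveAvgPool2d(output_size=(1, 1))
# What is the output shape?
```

Input: (4, 448, 10, 10) -> Output: (4, 448, 1, 1)

Answer: (4, 448, 1, 1)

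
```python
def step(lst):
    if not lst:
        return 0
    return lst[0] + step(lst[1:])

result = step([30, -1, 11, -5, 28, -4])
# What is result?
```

30 + (-1) + 11 + (-5) + 28 + (-4) + 0 = 59

Answer: 59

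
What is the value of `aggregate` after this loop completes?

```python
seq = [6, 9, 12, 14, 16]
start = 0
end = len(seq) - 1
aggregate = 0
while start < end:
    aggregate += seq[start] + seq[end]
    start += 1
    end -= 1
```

Sum of pairs from ends
`aggregate` takes the values: 0 → 22 → 45

Answer: 45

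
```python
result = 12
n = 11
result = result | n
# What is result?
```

Trace:
`result = 12` → result = 12
`n = 11` → n = 11
`result = result | n` → result = 15
So result = 15

Answer: 15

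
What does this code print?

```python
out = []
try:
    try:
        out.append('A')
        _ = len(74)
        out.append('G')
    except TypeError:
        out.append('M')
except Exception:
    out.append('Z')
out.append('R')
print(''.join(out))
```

Execution trace: 'A' (inner try body) → 'M' (inner except TypeError) → 'R' (after the try/except). Output: AMR

Answer: AMR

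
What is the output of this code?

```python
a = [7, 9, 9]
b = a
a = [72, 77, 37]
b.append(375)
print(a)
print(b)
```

Key concept: rebinding vs mutation: a is rebound to a new list, b still points at the original.
Step by step:
`a = [7, 9, 9]` → a = [7, 9, 9]
`b = a` → b = [7, 9, 9] (same object as a)
`a = [72, 77, 37]` → a = [72, 77, 37]
`b.append(375)` → b = [7, 9, 9, 375]
`print(a)` → prints [72, 77, 37]
`print(b)` → prints [7, 9, 9, 375]

Answer:
[72, 77, 37]
[7, 9, 9, 375]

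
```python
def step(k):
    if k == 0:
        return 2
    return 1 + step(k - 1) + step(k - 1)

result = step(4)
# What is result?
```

step(k) = 1 + 2·step(k-1), step(0)=2. Closed form: (2+1)·2^4 - 1 = 47.

Answer: 47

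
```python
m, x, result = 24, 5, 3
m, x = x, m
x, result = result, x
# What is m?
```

Trace:
`m, x, result = 24, 5, 3` → m = 24; x = 5; result = 3
`m, x = x, m` → m = 5; x = 24
`x, result = result, x` → x = 3; result = 24
So m = 5

Answer: 5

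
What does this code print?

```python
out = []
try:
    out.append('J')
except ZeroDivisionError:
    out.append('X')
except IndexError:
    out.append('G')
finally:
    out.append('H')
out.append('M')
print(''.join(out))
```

Execution trace: 'J' (try body, no exception) → 'H' (finally) → 'M' (after the try/except). Output: JHM

Answer: JHM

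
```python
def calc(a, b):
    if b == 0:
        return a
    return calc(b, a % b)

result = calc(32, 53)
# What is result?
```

calc(32, 53) -> calc(53, 32) -> calc(32, 21) -> calc(21, 11) -> calc(11, 10) -> calc(10, 1) -> calc(1, 0) -> 1

Answer: 1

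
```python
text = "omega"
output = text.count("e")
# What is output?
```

Trace:
`text = "omega"` → text = 'omega'
`output = text.count("e")` → output = 1
So output = 1

Answer: 1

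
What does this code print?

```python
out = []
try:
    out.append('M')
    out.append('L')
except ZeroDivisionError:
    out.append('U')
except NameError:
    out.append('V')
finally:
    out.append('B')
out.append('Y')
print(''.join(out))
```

Execution trace: 'M' (try body) → 'L' (try body, no exception) → 'B' (finally) → 'Y' (after the try/except). Output: MLBY

Answer: MLBY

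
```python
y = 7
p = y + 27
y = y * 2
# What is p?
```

Trace:
`y = 7` → y = 7
`p = y + 27` → p = 34
`y = y * 2` → y = 14
So p = 34

Answer: 34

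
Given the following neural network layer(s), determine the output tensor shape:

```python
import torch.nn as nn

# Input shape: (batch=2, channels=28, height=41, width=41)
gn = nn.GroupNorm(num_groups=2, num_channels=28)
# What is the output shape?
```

Input: (2, 28, 41, 41) -> Output: (2, 28, 41, 41)

Answer: (2, 28, 41, 41)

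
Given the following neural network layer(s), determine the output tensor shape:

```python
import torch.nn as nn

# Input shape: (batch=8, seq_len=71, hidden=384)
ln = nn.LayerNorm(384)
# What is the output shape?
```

Input: (8, 71, 384) -> Output: (8, 71, 384)

Answer: (8, 71, 384)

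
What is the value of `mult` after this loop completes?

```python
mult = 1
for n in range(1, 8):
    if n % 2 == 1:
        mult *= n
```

Product of odd numbers 1 to 7
`mult` takes the values: 1 → 3 → 15 → 105

Answer: 105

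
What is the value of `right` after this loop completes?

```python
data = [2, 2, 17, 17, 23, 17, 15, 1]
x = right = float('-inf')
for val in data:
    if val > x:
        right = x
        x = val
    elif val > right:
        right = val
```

Second largest (with repeats) in [2, 2, 17, 17, 23, 17, 15, 1]
`right` takes the values: -inf → 2 → 17

Answer: 17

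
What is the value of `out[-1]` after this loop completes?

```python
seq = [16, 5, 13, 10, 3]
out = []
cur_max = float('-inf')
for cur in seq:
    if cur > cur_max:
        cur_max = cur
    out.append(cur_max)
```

Running max ends at 16
`out` takes the values: [] → [16] → [16, 16] → [16, 16, 16] → [16, 16, 16, 16] → [16, 16, 16, 16, 16]
So `out[-1]` = 16

Answer: 16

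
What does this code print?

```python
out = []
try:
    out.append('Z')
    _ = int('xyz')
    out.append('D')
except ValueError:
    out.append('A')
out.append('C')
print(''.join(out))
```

Execution trace: 'Z' (try body) → 'A' (except ValueError) → 'C' (after the try/except). Output: ZAC

Answer: ZAC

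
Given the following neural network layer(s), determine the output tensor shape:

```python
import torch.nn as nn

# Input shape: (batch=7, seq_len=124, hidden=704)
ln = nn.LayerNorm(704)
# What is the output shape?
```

Input: (7, 124, 704) -> Output: (7, 124, 704)

Answer: (7, 124, 704)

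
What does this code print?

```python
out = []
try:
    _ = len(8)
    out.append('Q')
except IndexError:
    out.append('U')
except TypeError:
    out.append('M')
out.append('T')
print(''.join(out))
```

Execution trace: 'M' (except TypeError) → 'T' (after the try/except). Output: MT

Answer: MT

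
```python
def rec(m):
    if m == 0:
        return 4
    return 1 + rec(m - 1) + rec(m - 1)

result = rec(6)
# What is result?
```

rec(m) = 1 + 2·rec(m-1), rec(0)=4. Closed form: (4+1)·2^6 - 1 = 319.

Answer: 319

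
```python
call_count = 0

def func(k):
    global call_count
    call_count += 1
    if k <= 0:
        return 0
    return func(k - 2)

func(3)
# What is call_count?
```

Linear recursion stepping by 2: 3 calls from k=3 down to ≤0.

Answer: 3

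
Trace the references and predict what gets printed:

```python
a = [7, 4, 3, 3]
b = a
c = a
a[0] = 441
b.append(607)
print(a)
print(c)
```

Key concept: multiple aliases.
Step by step:
`a = [7, 4, 3, 3]` → a = [7, 4, 3, 3]
`b = a` → b = [7, 4, 3, 3] (same object as a)
`c = a` → c = [7, 4, 3, 3] (same object as a, b)
`a[0] = 441` → a = [441, 4, 3, 3] (same object as b, c); b = [441, 4, 3, 3] (same object as a, c); c = [441, 4, 3, 3] (same object as a, b)
`b.append(607)` → a = [441, 4, 3, 3, 607] (same object as b, c); b = [441, 4, 3, 3, 607] (same object as a, c); c = [441, 4, 3, 3, 607] (same object as a, b)
`print(a)` → prints [441, 4, 3, 3, 607]
`print(c)` → prints [441, 4, 3, 3, 607]

Answer:
[441, 4, 3, 3, 607]
[441, 4, 3, 3, 607]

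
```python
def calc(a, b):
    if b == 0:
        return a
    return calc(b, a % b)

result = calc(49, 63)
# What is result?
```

calc(49, 63) -> calc(63, 49) -> calc(49, 14) -> calc(14, 7) -> calc(7, 0) -> 7

Answer: 7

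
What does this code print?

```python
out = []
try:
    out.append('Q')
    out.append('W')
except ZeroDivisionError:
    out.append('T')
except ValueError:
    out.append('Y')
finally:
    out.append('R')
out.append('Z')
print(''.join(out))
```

Execution trace: 'Q' (try body) → 'W' (try body, no exception) → 'R' (finally) → 'Z' (after the try/except). Output: QWRZ

Answer: QWRZ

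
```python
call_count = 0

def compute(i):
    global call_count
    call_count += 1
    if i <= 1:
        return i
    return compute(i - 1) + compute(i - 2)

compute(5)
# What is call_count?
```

Calls(i) = 1 + Calls(i-1) + Calls(i-2); Calls(0)=Calls(1)=1. For i=5 this gives 15.

Answer: 15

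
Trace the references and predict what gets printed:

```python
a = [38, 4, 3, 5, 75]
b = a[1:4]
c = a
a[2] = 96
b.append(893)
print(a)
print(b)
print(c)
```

Key concept: slice vs alias.
Step by step:
`a = [38, 4, 3, 5, 75]` → a = [38, 4, 3, 5, 75]
`b = a[1:4]` → b = [4, 3, 5]
`c = a` → c = [38, 4, 3, 5, 75] (same object as a)
`a[2] = 96` → a = [38, 4, 96, 5, 75] (same object as c); c = [38, 4, 96, 5, 75] (same object as a)
`b.append(893)` → b = [4, 3, 5, 893]
`print(a)` → prints [38, 4, 96, 5, 75]
`print(b)` → prints [4, 3, 5, 893]
`print(c)` → prints [38, 4, 96, 5, 75]

Answer:
[38, 4, 96, 5, 75]
[4, 3, 5, 893]
[38, 4, 96, 5, 75]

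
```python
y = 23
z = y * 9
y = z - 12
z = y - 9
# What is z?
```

Trace:
`y = 23` → y = 23
`z = y * 9` → z = 207
`y = z - 12` → y = 195
`z = y - 9` → z = 186
So z = 186

Answer: 186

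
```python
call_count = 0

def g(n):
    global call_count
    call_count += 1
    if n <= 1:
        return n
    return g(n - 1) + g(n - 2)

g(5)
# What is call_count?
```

Calls(n) = 1 + Calls(n-1) + Calls(n-2); Calls(0)=Calls(1)=1. For n=5 this gives 15.

Answer: 15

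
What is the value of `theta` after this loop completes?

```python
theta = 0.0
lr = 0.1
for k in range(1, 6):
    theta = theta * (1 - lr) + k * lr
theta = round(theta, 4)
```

Moving average with lr=0.1
`theta` takes the values: 0.0 → 0.1 → 0.29 → 0.561 → 0.9049 → 1.31441 → 1.3144

Answer: 1.3144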